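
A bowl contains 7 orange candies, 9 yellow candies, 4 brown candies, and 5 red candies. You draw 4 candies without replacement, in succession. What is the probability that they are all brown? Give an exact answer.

P = 4/25 × 3/24 × 2/23 × 1/22 = 24/303600 = 1/12650.

1/12650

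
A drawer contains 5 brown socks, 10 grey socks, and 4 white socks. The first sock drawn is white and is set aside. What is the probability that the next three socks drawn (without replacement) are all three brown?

With the first sock removed, 5 brown remain out of 18.
P = 5/18 × 4/17 × 3/16 = 60/4896 = 5/408.

5/408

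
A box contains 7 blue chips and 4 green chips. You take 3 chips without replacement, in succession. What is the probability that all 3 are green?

4/165

P = 4/11 × 3/10 × 2/9 = 24/990 = 4/165.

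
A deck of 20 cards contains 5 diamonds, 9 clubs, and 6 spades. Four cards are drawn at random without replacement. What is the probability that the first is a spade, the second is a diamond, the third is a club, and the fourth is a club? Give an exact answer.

Each draw changes the counts, so multiply the conditional probabilities along the sequence:
P = 6/20 × 5/19 × 9/18 × 8/17 = 2160/116280 = 6/323.

6/323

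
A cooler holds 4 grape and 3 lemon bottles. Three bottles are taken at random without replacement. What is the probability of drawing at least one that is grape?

34/35

P(no grape) = 3/7 × 2/6 × 1/5 = 6/210 = 1/35.
P(at least one) = 1 − 1/35 = 34/35.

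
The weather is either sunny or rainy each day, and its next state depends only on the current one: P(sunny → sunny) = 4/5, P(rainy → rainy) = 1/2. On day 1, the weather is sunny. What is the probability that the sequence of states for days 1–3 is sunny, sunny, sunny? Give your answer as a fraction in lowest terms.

Day 1 is given. For each transition, use the conditional probability from the current state:
P(sunny | sunny) = 4/5; P(sunny | sunny) = 4/5.
P = 4/5 × 4/5 = 16/25.

16/25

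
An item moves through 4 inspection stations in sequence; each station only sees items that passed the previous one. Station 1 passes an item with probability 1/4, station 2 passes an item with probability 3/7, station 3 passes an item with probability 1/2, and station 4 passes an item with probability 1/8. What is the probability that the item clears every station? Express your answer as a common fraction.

Each stage is reached only if all earlier stages succeed, so
P = 1/4 × 3/7 × 1/2 × 1/8 = 3/448.

3/448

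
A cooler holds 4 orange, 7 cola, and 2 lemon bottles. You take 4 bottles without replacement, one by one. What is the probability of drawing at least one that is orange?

P(no orange) = 9/13 × 8/12 × 7/11 × 6/10 = 3024/17160 = 126/715.
P(at least one) = 1 − 126/715 = 589/715.

589/715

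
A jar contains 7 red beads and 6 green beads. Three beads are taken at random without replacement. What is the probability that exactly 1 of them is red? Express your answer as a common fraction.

One ordering (red drawn first) has probability 7/13 × 6/12 × 5/11 = 210/1716 = 35/286.
There are C(3,1) = 3 such orderings, each equally likely, so P = 3 × 35/286 = 105/286.

105/286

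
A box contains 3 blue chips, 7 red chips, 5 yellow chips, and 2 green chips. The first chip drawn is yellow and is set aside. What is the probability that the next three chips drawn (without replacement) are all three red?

1/16

After the first draw, 7 of the remaining 16 chips are red.
P = 7/16 × 6/15 × 5/14 = 210/3360 = 1/16.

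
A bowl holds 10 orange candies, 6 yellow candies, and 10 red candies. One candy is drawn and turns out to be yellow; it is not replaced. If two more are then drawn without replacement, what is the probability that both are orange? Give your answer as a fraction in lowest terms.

After the first draw, 10 of the remaining 25 candies are orange.
P = 10/25 × 9/24 = 90/600 = 3/20.

3/20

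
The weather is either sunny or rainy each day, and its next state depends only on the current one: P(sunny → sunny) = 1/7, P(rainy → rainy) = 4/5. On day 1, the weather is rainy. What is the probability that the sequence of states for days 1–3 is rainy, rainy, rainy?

Day 1 is given. For each transition, use the conditional probability from the current state:
P(rainy | rainy) = 4/5; P(rainy | rainy) = 4/5.
P = 4/5 × 4/5 = 16/25.

16/25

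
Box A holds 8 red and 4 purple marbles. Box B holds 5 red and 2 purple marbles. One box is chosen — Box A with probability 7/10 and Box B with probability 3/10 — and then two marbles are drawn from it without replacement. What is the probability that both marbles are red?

From Box A: P(both red) = (8/12)(7/11) = 14/33.
From Box B: P(both red) = (5/7)(4/6) = 10/21.
Total probability = (7/10)(14/33) + (3/10)(10/21) = 508/1155.

508/1155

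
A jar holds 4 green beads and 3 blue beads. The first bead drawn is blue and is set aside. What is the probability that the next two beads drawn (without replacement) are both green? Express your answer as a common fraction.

After the first draw, 4 of the remaining 6 beads are green.
P = 4/6 × 3/5 = 12/30 = 2/5.

2/5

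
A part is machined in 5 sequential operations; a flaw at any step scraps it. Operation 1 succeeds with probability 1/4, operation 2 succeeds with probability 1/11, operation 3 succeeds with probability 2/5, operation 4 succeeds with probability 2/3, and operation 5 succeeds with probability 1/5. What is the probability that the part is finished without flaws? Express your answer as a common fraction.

Multiplying along the chain,
P = 1/4 × 1/11 × 2/5 × 2/3 × 1/5 = 4/3300 = 1/825.

1/825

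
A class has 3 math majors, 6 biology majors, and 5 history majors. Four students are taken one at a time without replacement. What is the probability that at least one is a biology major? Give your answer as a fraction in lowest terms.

P(no biology majors) = 8/14 × 7/13 × 6/12 × 5/11 = 1680/24024 = 10/143.
P(at least one) = 1 − 10/143 = 133/143.

133/143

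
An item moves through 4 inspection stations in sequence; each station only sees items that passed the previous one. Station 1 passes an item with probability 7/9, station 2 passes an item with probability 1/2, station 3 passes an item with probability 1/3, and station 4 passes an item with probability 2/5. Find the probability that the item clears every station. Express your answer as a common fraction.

7/135

The events are sequential, so multiply the conditional probabilities:
P = 7/9 × 1/2 × 1/3 × 2/5 = 14/270 = 7/135.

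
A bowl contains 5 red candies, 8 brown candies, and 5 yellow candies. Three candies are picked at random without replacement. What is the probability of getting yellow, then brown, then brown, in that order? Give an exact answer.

Multiply the probability of each draw given the previous ones:
P = 5/18 × 8/17 × 7/16 = 280/4896 = 35/612.

35/612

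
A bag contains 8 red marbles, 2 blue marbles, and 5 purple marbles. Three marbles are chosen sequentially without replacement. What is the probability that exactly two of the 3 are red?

One ordering (red drawn first) has probability 8/15 × 7/14 × 7/13 = 392/2730 = 28/195.
There are C(3,2) = 3 such orderings, each equally likely, so P = 3 × 28/195 = 28/65.

28/65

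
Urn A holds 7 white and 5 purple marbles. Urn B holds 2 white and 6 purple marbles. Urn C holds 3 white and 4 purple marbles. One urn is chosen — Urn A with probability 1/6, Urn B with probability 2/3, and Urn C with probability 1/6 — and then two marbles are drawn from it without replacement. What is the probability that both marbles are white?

From Urn A: P(both white) = (7/12)(6/11) = 7/22.
From Urn B: P(both white) = (2/8)(1/7) = 1/28.
From Urn C: P(both white) = (3/7)(2/6) = 1/7.
Total probability = (1/6)(7/22) + (2/3)(1/28) + (1/6)(1/7) = 31/308.

31/308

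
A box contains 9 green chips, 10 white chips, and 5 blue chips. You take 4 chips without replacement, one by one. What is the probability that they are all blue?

5/10626

P(all blue) = 5/24 × 4/23 × 3/22 × 2/21 = 120/255024 = 5/10626.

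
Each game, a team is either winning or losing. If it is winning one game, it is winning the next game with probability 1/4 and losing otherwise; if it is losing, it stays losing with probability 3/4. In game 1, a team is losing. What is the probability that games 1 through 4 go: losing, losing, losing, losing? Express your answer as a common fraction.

27/64

Game 1 is given. For each transition, use the conditional probability from the current state:
P(losing | losing) = 3/4; P(losing | losing) = 3/4; P(losing | losing) = 3/4.
P = 3/4 × 3/4 × 3/4 = 27/64.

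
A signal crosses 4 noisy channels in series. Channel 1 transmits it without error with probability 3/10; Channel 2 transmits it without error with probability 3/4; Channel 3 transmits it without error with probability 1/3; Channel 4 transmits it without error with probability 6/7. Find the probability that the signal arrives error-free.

9/140

Each stage is reached only if all earlier stages succeed, so
P = 3/10 × 3/4 × 1/3 × 6/7 = 54/840 = 9/140.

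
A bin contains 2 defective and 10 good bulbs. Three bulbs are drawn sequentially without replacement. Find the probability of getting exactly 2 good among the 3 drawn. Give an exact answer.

9/22

One ordering (good drawn first) has probability 10/12 × 9/11 × 2/10 = 180/1320 = 3/22.
There are C(3,2) = 3 such orderings, each equally likely, so P = 3 × 3/22 = 9/22.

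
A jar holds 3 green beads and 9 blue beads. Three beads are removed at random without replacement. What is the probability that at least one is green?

P(no green) = 9/12 × 8/11 × 7/10 = 504/1320 = 21/55.
P(at least one) = 1 − 21/55 = 34/55.

34/55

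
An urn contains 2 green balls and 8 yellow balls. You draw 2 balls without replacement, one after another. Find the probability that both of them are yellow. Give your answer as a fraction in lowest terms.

P = 8/10 × 7/9 = 56/90 = 28/45.

28/45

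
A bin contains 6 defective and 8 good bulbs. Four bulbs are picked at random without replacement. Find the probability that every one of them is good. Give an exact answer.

10/143

P = 8/14 × 7/13 × 6/12 × 5/11 = 1680/24024 = 10/143.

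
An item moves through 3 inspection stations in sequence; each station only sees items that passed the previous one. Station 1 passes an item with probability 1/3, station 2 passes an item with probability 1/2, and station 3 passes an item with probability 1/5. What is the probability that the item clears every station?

1/30

Multiplying along the chain,
P = 1/3 × 1/2 × 1/5 = 1/30.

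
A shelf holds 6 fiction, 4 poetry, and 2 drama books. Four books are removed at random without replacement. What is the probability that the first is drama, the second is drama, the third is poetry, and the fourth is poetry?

1/495

Each draw changes the counts, so multiply the conditional probabilities along the sequence:
P = 2/12 × 1/11 × 4/10 × 3/9 = 24/11880 = 1/495.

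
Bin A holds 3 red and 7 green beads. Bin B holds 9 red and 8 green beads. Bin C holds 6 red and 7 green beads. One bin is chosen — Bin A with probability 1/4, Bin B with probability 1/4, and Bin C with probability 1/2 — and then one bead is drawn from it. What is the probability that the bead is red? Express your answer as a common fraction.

From Bin A: P(red) = 3/10.
From Bin B: P(red) = 9/17.
From Bin C: P(red) = 6/13.
Total probability = (1/4)(3/10) + (1/4)(9/17) + (1/2)(6/13) = 3873/8840.

3873/8840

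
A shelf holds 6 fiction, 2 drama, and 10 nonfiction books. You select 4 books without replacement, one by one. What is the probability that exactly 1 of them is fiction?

One ordering (fiction drawn first) has probability 6/18 × 12/17 × 11/16 × 10/15 = 7920/73440 = 11/102.
There are C(4,1) = 4 such orderings, each equally likely, so P = 4 × 11/102 = 22/51.

22/51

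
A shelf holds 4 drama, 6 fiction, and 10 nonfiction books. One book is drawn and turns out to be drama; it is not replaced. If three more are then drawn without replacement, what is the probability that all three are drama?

1/969

With the first book removed, 3 drama remain out of 19.
P = 3/19 × 2/18 × 1/17 = 6/5814 = 1/969.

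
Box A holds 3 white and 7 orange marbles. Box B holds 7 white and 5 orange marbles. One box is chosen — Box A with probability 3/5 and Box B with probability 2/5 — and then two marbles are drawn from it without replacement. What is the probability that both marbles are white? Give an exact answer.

46/275

From Box A: P(both white) = (3/10)(2/9) = 1/15.
From Box B: P(both white) = (7/12)(6/11) = 7/22.
Total probability = (3/5)(1/15) + (2/5)(7/22) = 46/275.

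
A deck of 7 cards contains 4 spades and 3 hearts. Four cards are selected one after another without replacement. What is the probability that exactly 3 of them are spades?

12/35

One ordering (spades drawn first) has probability 4/7 × 3/6 × 2/5 × 3/4 = 72/840 = 3/35.
There are C(4,3) = 4 such orderings, each equally likely, so P = 4 × 3/35 = 12/35.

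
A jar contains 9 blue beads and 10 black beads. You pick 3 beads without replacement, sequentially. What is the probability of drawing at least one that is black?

295/323

P(no black) = 9/19 × 8/18 × 7/17 = 504/5814 = 28/323.
P(at least one) = 1 − 28/323 = 295/323.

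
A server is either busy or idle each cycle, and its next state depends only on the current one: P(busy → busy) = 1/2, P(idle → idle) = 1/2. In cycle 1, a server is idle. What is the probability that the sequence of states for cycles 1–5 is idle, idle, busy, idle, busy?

1/16

Cycle 1 is given. For each transition, use the conditional probability from the current state:
P(idle | idle) = 1/2; P(busy | idle) = 1/2; P(idle | busy) = 1/2; P(busy | idle) = 1/2.
P = 1/2 × 1/2 × 1/2 × 1/2 = 1/16.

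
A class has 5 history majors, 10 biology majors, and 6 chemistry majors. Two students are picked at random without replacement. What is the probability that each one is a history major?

P(all history majors) = 5/21 × 4/20 = 20/420 = 1/21.

1/21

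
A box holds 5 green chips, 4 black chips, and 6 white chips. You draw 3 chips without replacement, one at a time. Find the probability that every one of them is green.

P = 5/15 × 4/14 × 3/13 = 60/2730 = 2/91.

2/91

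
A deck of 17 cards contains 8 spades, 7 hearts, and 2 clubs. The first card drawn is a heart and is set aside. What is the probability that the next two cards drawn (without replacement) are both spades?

With the first card removed, 8 spades remain out of 16.
P = 8/16 × 7/15 = 56/240 = 7/30.

7/30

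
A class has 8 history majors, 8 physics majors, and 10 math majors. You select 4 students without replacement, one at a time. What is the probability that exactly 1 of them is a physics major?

3264/7475

One ordering (a physics major drawn first) has probability 8/26 × 18/25 × 17/24 × 16/23 = 39168/358800 = 816/7475.
There are C(4,1) = 4 such orderings, each equally likely, so P = 4 × 816/7475 = 3264/7475.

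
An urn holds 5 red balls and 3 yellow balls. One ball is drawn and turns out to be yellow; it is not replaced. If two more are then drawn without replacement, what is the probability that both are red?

With the first ball removed, 5 red remain out of 7.
P = 5/7 × 4/6 = 20/42 = 10/21.

10/21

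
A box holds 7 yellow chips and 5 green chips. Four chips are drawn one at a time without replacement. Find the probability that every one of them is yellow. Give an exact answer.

P(all yellow) = 7/12 × 6/11 × 5/10 × 4/9 = 840/11880 = 7/99.

7/99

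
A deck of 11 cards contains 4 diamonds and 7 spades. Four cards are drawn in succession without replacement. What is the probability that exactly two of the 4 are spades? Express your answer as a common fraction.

21/55

One ordering (spades drawn first) has probability 7/11 × 6/10 × 4/9 × 3/8 = 504/7920 = 7/110.
There are C(4,2) = 6 such orderings, each equally likely, so P = 6 × 7/110 = 21/55.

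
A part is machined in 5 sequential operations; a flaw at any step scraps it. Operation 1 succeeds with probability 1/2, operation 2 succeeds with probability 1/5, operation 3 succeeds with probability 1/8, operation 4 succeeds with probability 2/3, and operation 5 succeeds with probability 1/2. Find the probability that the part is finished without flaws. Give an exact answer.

Each stage is reached only if all earlier stages succeed, so
P = 1/2 × 1/5 × 1/8 × 2/3 × 1/2 = 2/480 = 1/240.

1/240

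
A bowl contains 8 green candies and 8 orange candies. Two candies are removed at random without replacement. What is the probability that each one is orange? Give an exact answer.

7/30

P = 8/16 × 7/15 = 56/240 = 7/30.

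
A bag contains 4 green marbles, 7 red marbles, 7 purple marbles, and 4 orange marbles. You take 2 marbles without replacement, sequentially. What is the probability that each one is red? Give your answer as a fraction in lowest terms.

P(all red) = 7/22 × 6/21 = 42/462 = 1/11.

1/11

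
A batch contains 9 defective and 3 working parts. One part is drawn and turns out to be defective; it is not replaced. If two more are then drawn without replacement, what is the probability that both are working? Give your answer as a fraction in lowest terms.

After the first draw, 3 of the remaining 11 parts are working.
P = 3/11 × 2/10 = 6/110 = 3/55.

3/55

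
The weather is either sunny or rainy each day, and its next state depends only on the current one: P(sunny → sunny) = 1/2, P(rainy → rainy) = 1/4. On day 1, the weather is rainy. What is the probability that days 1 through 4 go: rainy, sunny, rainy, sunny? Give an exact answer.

Day 1 is given. For each transition, use the conditional probability from the current state:
P(sunny | rainy) = 3/4; P(rainy | sunny) = 1/2; P(sunny | rainy) = 3/4.
P = 3/4 × 1/2 × 3/4 = 9/32.

9/32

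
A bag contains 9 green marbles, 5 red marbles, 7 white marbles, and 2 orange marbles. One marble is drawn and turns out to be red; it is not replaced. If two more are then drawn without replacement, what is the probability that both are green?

12/77

With the first marble removed, 9 green remain out of 22.
P = 9/22 × 8/21 = 72/462 = 12/77.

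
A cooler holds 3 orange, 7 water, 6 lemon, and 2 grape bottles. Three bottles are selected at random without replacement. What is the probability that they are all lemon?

P = 6/18 × 5/17 × 4/16 = 120/4896 = 5/204.

5/204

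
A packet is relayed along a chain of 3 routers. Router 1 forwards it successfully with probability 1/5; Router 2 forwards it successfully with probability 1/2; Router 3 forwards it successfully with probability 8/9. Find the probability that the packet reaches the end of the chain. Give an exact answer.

4/45

The events are sequential, so multiply the conditional probabilities:
P = 1/5 × 1/2 × 8/9 = 8/90 = 4/45.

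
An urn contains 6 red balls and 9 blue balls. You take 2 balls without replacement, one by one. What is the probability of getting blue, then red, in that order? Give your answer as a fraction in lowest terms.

9/35

Multiply the probability of each draw given the previous ones:
P = 9/15 × 6/14 = 54/210 = 9/35.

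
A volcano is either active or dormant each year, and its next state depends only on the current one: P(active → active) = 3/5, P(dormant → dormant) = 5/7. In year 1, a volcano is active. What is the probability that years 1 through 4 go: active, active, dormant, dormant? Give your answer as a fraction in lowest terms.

6/35

Year 1 is given. For each transition, use the conditional probability from the current state:
P(active | active) = 3/5; P(dormant | active) = 2/5; P(dormant | dormant) = 5/7.
P = 3/5 × 2/5 × 5/7 = 30/175 = 6/35.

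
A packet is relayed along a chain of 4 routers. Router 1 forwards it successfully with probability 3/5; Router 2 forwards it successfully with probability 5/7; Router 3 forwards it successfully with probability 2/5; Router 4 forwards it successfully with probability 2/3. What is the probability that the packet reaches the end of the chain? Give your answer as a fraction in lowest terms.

4/35

Each stage is reached only if all earlier stages succeed, so
P = 3/5 × 5/7 × 2/5 × 2/3 = 60/525 = 4/35.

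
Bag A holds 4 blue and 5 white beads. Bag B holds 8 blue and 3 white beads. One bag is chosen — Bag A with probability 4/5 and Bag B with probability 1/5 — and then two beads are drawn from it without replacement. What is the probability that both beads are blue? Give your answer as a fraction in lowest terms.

From Bag A: P(both blue) = (4/9)(3/8) = 1/6.
From Bag B: P(both blue) = (8/11)(7/10) = 28/55.
Total probability = (4/5)(1/6) + (1/5)(28/55) = 194/825.

194/825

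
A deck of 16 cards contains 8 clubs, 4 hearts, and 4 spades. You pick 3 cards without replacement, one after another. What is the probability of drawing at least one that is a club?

P(no clubs) = 8/16 × 7/15 × 6/14 = 336/3360 = 1/10.
P(at least one) = 1 − 1/10 = 9/10.

9/10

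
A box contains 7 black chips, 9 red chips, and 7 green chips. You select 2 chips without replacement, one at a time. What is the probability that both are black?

P(all black) = 7/23 × 6/22 = 42/506 = 21/253.

21/253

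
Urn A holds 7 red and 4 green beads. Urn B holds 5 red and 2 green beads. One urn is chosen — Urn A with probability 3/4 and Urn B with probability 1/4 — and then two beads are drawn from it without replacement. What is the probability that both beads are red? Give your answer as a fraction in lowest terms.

1873/4620

From Urn A: P(both red) = (7/11)(6/10) = 21/55.
From Urn B: P(both red) = (5/7)(4/6) = 10/21.
Total probability = (3/4)(21/55) + (1/4)(10/21) = 1873/4620.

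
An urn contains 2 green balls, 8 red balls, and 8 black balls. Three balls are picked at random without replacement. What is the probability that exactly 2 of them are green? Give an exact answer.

1/51

One ordering (green drawn first) has probability 2/18 × 1/17 × 16/16 = 32/4896 = 1/153.
There are C(3,2) = 3 such orderings, each equally likely, so P = 3 × 1/153 = 1/51.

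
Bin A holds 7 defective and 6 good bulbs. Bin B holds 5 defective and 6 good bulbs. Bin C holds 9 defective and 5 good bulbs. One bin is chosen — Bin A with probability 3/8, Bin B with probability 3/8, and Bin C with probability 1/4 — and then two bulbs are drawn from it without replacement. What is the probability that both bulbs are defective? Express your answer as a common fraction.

From Bin A: P(both defective) = (7/13)(6/12) = 7/26.
From Bin B: P(both defective) = (5/11)(4/10) = 2/11.
From Bin C: P(both defective) = (9/14)(8/13) = 36/91.
Total probability = (3/8)(7/26) + (3/8)(2/11) + (1/4)(36/91) = 4293/16016.

4293/16016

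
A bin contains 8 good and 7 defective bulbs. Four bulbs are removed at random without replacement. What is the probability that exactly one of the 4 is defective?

56/195

One ordering (defective drawn first) has probability 7/15 × 8/14 × 7/13 × 6/12 = 2352/32760 = 14/195.
There are C(4,1) = 4 such orderings, each equally likely, so P = 4 × 14/195 = 56/195.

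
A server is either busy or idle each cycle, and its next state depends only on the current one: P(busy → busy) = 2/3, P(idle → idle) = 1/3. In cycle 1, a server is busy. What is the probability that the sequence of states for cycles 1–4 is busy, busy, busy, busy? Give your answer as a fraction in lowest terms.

Cycle 1 is given. For each transition, use the conditional probability from the current state:
P(busy | busy) = 2/3; P(busy | busy) = 2/3; P(busy | busy) = 2/3.
P = 2/3 × 2/3 × 2/3 = 8/27.

8/27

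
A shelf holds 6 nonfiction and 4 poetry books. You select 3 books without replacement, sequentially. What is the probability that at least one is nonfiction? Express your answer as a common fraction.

29/30

P(no nonfiction) = 4/10 × 3/9 × 2/8 = 24/720 = 1/30.
P(at least one) = 1 − 1/30 = 29/30.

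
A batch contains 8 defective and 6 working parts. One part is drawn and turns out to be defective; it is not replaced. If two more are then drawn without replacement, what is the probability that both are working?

5/26

After the first draw, 6 of the remaining 13 parts are working.
P = 6/13 × 5/12 = 30/156 = 5/26.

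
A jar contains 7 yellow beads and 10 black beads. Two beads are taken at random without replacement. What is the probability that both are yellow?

P = 7/17 × 6/16 = 42/272 = 21/136.

21/136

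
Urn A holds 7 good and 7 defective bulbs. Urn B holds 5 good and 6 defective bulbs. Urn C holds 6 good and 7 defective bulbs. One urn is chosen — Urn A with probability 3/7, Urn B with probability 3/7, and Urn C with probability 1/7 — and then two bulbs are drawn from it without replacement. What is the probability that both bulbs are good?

409/2002

From Urn A: P(both good) = (7/14)(6/13) = 3/13.
From Urn B: P(both good) = (5/11)(4/10) = 2/11.
From Urn C: P(both good) = (6/13)(5/12) = 5/26.
Total probability = (3/7)(3/13) + (3/7)(2/11) + (1/7)(5/26) = 409/2002.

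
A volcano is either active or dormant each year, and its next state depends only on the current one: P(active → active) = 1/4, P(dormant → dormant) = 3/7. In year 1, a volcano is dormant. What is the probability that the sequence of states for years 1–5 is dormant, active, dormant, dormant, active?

Year 1 is given. For each transition, use the conditional probability from the current state:
P(active | dormant) = 4/7; P(dormant | active) = 3/4; P(dormant | dormant) = 3/7; P(active | dormant) = 4/7.
P = 4/7 × 3/4 × 3/7 × 4/7 = 144/1372 = 36/343.

36/343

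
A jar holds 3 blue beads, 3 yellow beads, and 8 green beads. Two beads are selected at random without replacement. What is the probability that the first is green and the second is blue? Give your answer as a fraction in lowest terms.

Chain rule:
P = 8/14 × 3/13 = 24/182 = 12/91.

12/91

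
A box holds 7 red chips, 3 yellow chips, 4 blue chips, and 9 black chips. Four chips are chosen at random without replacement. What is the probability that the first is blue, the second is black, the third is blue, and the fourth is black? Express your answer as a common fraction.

36/8855

Each draw changes the counts, so multiply the conditional probabilities along the sequence:
P = 4/23 × 9/22 × 3/21 × 8/20 = 864/212520 = 36/8855.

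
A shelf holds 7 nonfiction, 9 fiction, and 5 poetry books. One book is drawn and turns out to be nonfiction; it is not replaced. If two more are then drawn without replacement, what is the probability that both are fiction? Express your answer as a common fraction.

After the first draw, 9 of the remaining 20 books are fiction.
P = 9/20 × 8/19 = 72/380 = 18/95.

18/95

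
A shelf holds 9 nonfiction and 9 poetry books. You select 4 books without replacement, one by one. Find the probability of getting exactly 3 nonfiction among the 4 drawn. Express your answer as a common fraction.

21/85

One ordering (nonfiction drawn first) has probability 9/18 × 8/17 × 7/16 × 9/15 = 4536/73440 = 21/340.
There are C(4,3) = 4 such orderings, each equally likely, so P = 4 × 21/340 = 21/85.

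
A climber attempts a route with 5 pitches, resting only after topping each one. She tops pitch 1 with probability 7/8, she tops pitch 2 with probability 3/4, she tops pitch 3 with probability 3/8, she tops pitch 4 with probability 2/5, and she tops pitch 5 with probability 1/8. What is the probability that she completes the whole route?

63/5120

The events are sequential, so multiply the conditional probabilities:
P = 7/8 × 3/4 × 3/8 × 2/5 × 1/8 = 126/10240 = 63/5120.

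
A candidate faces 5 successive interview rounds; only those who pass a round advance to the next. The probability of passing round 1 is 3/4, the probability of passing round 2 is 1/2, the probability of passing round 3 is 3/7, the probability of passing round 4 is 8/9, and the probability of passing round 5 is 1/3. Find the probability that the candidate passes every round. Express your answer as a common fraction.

Each stage is reached only if all earlier stages succeed, so
P = 3/4 × 1/2 × 3/7 × 8/9 × 1/3 = 72/1512 = 1/21.

1/21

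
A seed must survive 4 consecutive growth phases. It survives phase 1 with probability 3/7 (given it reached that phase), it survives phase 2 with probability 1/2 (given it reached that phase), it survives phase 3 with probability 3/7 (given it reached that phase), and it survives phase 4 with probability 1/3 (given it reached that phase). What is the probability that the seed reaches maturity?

3/98

Multiplying along the chain,
P = 3/7 × 1/2 × 3/7 × 1/3 = 9/294 = 3/98.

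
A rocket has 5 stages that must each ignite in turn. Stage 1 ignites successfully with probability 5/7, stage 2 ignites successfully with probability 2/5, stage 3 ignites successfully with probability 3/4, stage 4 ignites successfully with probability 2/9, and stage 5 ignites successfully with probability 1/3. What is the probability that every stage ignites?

The events are sequential, so multiply the conditional probabilities:
P = 5/7 × 2/5 × 3/4 × 2/9 × 1/3 = 60/3780 = 1/63.

1/63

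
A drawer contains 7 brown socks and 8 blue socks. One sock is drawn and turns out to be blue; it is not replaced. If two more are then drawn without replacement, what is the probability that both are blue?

After the first draw, 7 of the remaining 14 socks are blue.
P = 7/14 × 6/13 = 42/182 = 3/13.

3/13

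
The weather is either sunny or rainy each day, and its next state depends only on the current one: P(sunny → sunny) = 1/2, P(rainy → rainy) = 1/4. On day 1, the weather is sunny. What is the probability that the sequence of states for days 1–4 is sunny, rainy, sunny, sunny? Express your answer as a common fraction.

3/16

Day 1 is given. For each transition, use the conditional probability from the current state:
P(rainy | sunny) = 1/2; P(sunny | rainy) = 3/4; P(sunny | sunny) = 1/2.
P = 1/2 × 3/4 × 1/2 = 3/16.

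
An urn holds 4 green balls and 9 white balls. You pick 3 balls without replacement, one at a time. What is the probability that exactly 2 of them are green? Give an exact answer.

27/143

One ordering (green drawn first) has probability 4/13 × 3/12 × 9/11 = 108/1716 = 9/143.
There are C(3,2) = 3 such orderings, each equally likely, so P = 3 × 9/143 = 27/143.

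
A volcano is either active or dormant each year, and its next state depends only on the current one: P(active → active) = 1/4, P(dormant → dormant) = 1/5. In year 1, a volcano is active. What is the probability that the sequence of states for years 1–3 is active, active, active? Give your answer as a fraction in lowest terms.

1/16

Year 1 is given. For each transition, use the conditional probability from the current state:
P(active | active) = 1/4; P(active | active) = 1/4.
P = 1/4 × 1/4 = 1/16.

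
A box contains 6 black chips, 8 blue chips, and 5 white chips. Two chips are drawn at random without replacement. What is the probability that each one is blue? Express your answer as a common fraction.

P(all blue) = 8/19 × 7/18 = 56/342 = 28/171.

28/171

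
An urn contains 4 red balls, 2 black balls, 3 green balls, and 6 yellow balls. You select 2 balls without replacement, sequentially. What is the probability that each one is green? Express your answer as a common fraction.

P(all green) = 3/15 × 2/14 = 6/210 = 1/35.

1/35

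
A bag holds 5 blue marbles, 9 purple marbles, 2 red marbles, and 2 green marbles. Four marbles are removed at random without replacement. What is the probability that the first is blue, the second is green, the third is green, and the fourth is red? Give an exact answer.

1/3672

Multiply the probability of each draw given the previous ones:
P = 5/18 × 2/17 × 1/16 × 2/15 = 20/73440 = 1/3672.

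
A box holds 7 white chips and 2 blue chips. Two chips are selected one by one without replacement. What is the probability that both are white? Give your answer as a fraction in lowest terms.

7/12

P = 7/9 × 6/8 = 42/72 = 7/12.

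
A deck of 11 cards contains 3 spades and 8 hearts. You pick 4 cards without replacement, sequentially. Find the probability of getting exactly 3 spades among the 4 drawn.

One ordering (spades drawn first) has probability 3/11 × 2/10 × 1/9 × 8/8 = 48/7920 = 1/165.
There are C(4,3) = 4 such orderings, each equally likely, so P = 4 × 1/165 = 4/165.

4/165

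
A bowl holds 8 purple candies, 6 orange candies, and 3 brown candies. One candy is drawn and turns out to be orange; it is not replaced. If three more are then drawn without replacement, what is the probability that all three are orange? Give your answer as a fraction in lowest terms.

1/56

After the first draw, 5 of the remaining 16 candies are orange.
P = 5/16 × 4/15 × 3/14 = 60/3360 = 1/56.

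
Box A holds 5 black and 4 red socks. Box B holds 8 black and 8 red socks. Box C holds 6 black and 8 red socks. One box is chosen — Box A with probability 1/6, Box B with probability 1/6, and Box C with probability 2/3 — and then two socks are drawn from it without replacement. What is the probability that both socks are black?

From Box A: P(both black) = (5/9)(4/8) = 5/18.
From Box B: P(both black) = (8/16)(7/15) = 7/30.
From Box C: P(both black) = (6/14)(5/13) = 15/91.
Total probability = (1/6)(5/18) + (1/6)(7/30) + (2/3)(15/91) = 4793/24570.

4793/24570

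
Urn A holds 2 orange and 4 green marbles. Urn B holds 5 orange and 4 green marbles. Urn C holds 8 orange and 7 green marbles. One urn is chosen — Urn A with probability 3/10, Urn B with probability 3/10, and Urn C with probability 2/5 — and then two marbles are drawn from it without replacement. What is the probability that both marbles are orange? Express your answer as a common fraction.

From Urn A: P(both orange) = (2/6)(1/5) = 1/15.
From Urn B: P(both orange) = (5/9)(4/8) = 5/18.
From Urn C: P(both orange) = (8/15)(7/14) = 4/15.
Total probability = (3/10)(1/15) + (3/10)(5/18) + (2/5)(4/15) = 21/100.

21/100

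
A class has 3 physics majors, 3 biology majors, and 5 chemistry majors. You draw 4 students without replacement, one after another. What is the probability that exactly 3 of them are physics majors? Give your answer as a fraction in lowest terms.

One ordering (physics majors drawn first) has probability 3/11 × 2/10 × 1/9 × 8/8 = 48/7920 = 1/165.
There are C(4,3) = 4 such orderings, each equally likely, so P = 4 × 1/165 = 4/165.

4/165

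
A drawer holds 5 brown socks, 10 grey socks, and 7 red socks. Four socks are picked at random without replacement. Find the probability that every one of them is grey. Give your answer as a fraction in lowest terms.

P = 10/22 × 9/21 × 8/20 × 7/19 = 5040/175560 = 6/209.

6/209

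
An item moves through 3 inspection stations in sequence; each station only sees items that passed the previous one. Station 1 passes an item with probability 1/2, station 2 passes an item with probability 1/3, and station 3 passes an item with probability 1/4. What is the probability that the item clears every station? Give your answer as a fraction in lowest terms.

Multiplying along the chain,
P = 1/2 × 1/3 × 1/4 = 1/24.

1/24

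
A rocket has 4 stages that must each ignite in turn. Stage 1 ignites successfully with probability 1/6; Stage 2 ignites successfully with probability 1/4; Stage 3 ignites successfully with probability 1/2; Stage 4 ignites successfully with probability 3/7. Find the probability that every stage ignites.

Each stage is reached only if all earlier stages succeed, so
P = 1/6 × 1/4 × 1/2 × 3/7 = 3/336 = 1/112.

1/112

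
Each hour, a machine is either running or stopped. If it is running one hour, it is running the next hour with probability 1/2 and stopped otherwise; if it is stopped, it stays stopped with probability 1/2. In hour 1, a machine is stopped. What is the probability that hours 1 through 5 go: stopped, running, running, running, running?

Hour 1 is given. For each transition, use the conditional probability from the current state:
P(running | stopped) = 1/2; P(running | running) = 1/2; P(running | running) = 1/2; P(running | running) = 1/2.
P = 1/2 × 1/2 × 1/2 × 1/2 = 1/16.

1/16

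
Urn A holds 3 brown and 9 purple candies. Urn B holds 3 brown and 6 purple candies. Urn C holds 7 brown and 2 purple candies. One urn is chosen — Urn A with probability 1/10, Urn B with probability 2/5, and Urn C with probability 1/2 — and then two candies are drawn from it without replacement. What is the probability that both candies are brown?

From Urn A: P(both brown) = (3/12)(2/11) = 1/22.
From Urn B: P(both brown) = (3/9)(2/8) = 1/12.
From Urn C: P(both brown) = (7/9)(6/8) = 7/12.
Total probability = (1/10)(1/22) + (2/5)(1/12) + (1/2)(7/12) = 29/88.

29/88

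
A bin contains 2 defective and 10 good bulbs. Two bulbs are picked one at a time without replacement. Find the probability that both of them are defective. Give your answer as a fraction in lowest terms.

P(every draw is defective) = 2/12 × 1/11 = 2/132 = 1/66.

1/66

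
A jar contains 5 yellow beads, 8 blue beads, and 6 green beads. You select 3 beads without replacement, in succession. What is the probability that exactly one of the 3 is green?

156/323

One ordering (green drawn first) has probability 6/19 × 13/18 × 12/17 = 936/5814 = 52/323.
There are C(3,1) = 3 such orderings, each equally likely, so P = 3 × 52/323 = 156/323.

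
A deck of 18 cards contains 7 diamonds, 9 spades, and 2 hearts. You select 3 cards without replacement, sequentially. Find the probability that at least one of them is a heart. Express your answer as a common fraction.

P(no hearts) = 16/18 × 15/17 × 14/16 = 3360/4896 = 35/51.
P(at least one) = 1 − 35/51 = 16/51.

16/51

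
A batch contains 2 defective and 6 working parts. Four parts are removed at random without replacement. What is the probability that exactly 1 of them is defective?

One ordering (defective drawn first) has probability 2/8 × 6/7 × 5/6 × 4/5 = 240/1680 = 1/7.
There are C(4,1) = 4 such orderings, each equally likely, so P = 4 × 1/7 = 4/7.

4/7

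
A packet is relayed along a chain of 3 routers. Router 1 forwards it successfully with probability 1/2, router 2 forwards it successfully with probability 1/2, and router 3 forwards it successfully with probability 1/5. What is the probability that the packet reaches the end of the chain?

1/20

The events are sequential, so multiply the conditional probabilities:
P = 1/2 × 1/2 × 1/5 = 1/20.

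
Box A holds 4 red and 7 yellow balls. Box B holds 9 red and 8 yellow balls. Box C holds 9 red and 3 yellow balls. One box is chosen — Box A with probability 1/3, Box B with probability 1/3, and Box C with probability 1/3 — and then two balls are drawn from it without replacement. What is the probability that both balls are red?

573/1870

From Box A: P(both red) = (4/11)(3/10) = 6/55.
From Box B: P(both red) = (9/17)(8/16) = 9/34.
From Box C: P(both red) = (9/12)(8/11) = 6/11.
Total probability = (1/3)(6/55) + (1/3)(9/34) + (1/3)(6/11) = 573/1870.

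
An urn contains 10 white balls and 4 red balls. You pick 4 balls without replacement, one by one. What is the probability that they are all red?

P = 4/14 × 3/13 × 2/12 × 1/11 = 24/24024 = 1/1001.

1/1001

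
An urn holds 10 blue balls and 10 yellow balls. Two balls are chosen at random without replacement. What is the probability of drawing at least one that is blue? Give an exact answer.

29/38

P(no blue) = 10/20 × 9/19 = 90/380 = 9/38.
P(at least one) = 1 − 9/38 = 29/38.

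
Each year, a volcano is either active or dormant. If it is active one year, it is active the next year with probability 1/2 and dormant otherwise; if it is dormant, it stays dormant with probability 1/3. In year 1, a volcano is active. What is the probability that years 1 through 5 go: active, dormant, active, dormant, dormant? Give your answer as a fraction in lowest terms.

1/18

Year 1 is given. For each transition, use the conditional probability from the current state:
P(dormant | active) = 1/2; P(active | dormant) = 2/3; P(dormant | active) = 1/2; P(dormant | dormant) = 1/3.
P = 1/2 × 2/3 × 1/2 × 1/3 = 2/36 = 1/18.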